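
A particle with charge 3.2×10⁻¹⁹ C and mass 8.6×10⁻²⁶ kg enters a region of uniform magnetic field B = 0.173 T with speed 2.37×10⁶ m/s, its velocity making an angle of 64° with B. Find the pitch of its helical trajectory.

v∥ = v cosθ = 2.37×10⁶·cos64° ≈ 1.039×10⁶ m/s.
T = 2πm/(|q|B) = 2π(8.6×10⁻²⁶)/((3.2×10⁻¹⁹)(0.173)) ≈ 9.761×10⁻⁶ s.
pitch = v∥ T = (1.039×10⁶)(9.761×10⁻⁶) ≈ 10.1 m.

p ≈ 10.1 m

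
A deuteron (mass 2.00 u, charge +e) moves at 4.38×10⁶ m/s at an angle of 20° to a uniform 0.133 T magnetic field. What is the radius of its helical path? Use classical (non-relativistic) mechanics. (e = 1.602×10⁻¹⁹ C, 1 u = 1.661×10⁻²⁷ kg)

v⊥ = v sinθ = 4.38×10⁶·sin20° ≈ 1.498×10⁶ m/s.
r = m v⊥/(|q|B) = (3.322×10⁻²⁷)(1.498×10⁶)/((1.602×10⁻¹⁹)(0.133)) ≈ 0.234 m.

r ≈ 0.234 m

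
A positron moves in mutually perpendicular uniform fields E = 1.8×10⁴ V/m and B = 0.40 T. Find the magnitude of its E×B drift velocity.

v_d ≈ 4.5×10⁴ m/s

In crossed fields the guiding centre drifts at v_d = |E×B|/B² = E/B, independent of charge and mass.
v_d = 1.8×10⁴/0.40 = 4.5×10⁴ m/s.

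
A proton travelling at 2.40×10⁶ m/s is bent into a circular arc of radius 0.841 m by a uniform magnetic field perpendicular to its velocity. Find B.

B ≈ 0.0298 T

From |q|vB = mv²/r, B = mv/(|q|r).
B = (1.673×10⁻²⁷)(2.40×10⁶)/((1.602×10⁻¹⁹)(0.841)) ≈ 0.0298 T.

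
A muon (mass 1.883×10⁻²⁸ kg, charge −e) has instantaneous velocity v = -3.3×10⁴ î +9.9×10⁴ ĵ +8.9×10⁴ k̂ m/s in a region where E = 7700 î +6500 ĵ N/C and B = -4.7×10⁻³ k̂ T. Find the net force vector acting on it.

F ≈ (-1.16×10⁻¹⁵, -1.02×10⁻¹⁵, 0) N

v×B = (-465, -155, 0) N/C.
E + v×B = (7230, 6340, 0) N/C.
F = q(E + v×B) = (−1.602×10⁻¹⁹ C)·(7230, 6340, 0) = (-1.16×10⁻¹⁵, -1.02×10⁻¹⁵, 0) N.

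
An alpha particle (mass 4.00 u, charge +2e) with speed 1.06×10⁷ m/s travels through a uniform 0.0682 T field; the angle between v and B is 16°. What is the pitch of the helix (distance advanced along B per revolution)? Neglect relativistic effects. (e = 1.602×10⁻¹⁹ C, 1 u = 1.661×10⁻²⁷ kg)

v∥ = v cosθ = 1.06×10⁷·cos16° ≈ 1.019×10⁷ m/s.
T = 2πm/(|q|B) = 2π(6.644×10⁻²⁷)/((3.204×10⁻¹⁹)(0.0682)) ≈ 1.910×10⁻⁶ s.
pitch = v∥ T = (1.019×10⁷)(1.910×10⁻⁶) ≈ 19.5 m.

p ≈ 19.5 m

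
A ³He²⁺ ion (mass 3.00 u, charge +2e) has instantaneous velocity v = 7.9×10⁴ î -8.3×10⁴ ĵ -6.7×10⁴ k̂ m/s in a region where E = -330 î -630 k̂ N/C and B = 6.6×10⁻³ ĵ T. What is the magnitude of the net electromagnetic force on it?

v×B = (442, 0, 521) N/C.
E + v×B = (112, 0, -109) N/C.
F = q(E + v×B) = (3.204×10⁻¹⁹ C)·(112, 0, -109) = (3.59×10⁻¹⁷, 0, -3.48×10⁻¹⁷) N.
|F| = 5.00×10⁻¹⁷ N.

|F| ≈ 5.00×10⁻¹⁷ N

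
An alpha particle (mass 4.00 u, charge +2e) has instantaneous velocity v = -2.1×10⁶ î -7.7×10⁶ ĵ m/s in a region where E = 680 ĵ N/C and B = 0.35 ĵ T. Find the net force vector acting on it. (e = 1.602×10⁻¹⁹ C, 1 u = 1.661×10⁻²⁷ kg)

v×B = (0, 0, -7.35×10⁵) N/C.
E + v×B = (0, 680, -7.35×10⁵) N/C.
F = q(E + v×B) = (3.204×10⁻¹⁹ C)·(0, 680, -7.35×10⁵) = (0, 2.18×10⁻¹⁶, -2.35×10⁻¹³) N.

F ≈ (0, 2.18×10⁻¹⁶, -2.35×10⁻¹³) N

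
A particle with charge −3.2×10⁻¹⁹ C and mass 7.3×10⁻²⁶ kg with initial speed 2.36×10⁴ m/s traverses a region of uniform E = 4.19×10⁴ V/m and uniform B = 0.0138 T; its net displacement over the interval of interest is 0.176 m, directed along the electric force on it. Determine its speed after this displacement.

B does no work; ΔKE = |q|E d.
½mv_f² = ½mv₀² + |q|Ed = ½(7.3×10⁻²⁶)(2.36×10⁴)² + (3.2×10⁻¹⁹)(4.19×10⁴)(0.176) ≈ 2.033×10⁻¹⁷ J + 2.360×10⁻¹⁵ J ≈ 2.380×10⁻¹⁵ J.
v_f = √(2·2.380×10⁻¹⁵/7.3×10⁻²⁶) ≈ 2.55×10⁵ m/s.

v_f ≈ 2.55×10⁵ m/s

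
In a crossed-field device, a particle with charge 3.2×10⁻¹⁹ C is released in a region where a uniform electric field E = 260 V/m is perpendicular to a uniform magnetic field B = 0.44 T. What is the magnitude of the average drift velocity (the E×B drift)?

v_d ≈ 590 m/s

In crossed fields the guiding centre drifts at v_d = |E×B|/B² = E/B, independent of charge and mass.
v_d = 260/0.44 = 590 m/s.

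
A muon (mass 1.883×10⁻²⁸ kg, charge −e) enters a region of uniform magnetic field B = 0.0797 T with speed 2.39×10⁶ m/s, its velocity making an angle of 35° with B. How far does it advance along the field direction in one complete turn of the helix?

v∥ = v cosθ = 2.39×10⁶·cos35° ≈ 1.958×10⁶ m/s.
T = 2πm/(|q|B) = 2π(1.883×10⁻²⁸)/((1.602×10⁻¹⁹)(0.0797)) ≈ 9.266×10⁻⁸ s.
pitch = v∥ T = (1.958×10⁶)(9.266×10⁻⁸) ≈ 0.181 m.

p ≈ 0.181 m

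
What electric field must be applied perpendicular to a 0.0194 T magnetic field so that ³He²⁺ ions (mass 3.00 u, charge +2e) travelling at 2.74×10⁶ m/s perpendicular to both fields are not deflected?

For straight-line motion qE = qvB, so E = vB.
E = 2.74×10⁶ × 0.0194 = 5.32×10⁴ V/m.

E = 5.32×10⁴ V/m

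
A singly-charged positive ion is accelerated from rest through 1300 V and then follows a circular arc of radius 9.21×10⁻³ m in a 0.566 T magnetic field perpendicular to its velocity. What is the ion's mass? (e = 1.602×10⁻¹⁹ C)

m ≈ 1.67×10⁻²⁷ kg

Combine |q|V = ½mv² and r = mv/(|q|B): eliminate v to get m = qB²r²/(2V).
m = (1.602×10⁻¹⁹)(0.566)²(9.21×10⁻³)²/(2·1300) ≈ 1.67×10⁻²⁷ kg.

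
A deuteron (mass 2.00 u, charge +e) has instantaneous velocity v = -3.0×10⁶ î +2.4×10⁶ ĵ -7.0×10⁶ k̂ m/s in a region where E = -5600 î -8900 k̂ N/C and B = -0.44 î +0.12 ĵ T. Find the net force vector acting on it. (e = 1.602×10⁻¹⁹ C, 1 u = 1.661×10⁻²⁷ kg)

v×B = (8.40×10⁵, 3.08×10⁶, 6.96×10⁵) N/C.
E + v×B = (8.34×10⁵, 3.08×10⁶, 6.87×10⁵) N/C.
F = q(E + v×B) = (1.602×10⁻¹⁹ C)·(8.34×10⁵, 3.08×10⁶, 6.87×10⁵) = (1.34×10⁻¹³, 4.93×10⁻¹³, 1.10×10⁻¹³) N.

F ≈ (1.34×10⁻¹³, 4.93×10⁻¹³, 1.10×10⁻¹³) N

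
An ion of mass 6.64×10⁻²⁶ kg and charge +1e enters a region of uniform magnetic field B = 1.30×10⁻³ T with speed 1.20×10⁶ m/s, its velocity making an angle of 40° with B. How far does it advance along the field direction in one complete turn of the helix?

p ≈ 1840 m

v∥ = v cosθ = 1.20×10⁶·cos40° ≈ 9.193×10⁵ m/s.
T = 2πm/(|q|B) = 2π(6.64×10⁻²⁶)/((1.602×10⁻¹⁹)(1.30×10⁻³)) ≈ 2.003×10⁻³ s.
pitch = v∥ T = (9.193×10⁵)(2.003×10⁻³) ≈ 1840 m.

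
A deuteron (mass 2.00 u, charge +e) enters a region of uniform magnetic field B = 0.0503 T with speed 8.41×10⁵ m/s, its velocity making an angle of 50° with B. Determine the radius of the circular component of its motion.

r ≈ 0.266 m

v⊥ = v sinθ = 8.41×10⁵·sin50° ≈ 6.442×10⁵ m/s.
r = m v⊥/(|q|B) = (3.322×10⁻²⁷)(6.442×10⁵)/((1.602×10⁻¹⁹)(0.0503)) ≈ 0.266 m.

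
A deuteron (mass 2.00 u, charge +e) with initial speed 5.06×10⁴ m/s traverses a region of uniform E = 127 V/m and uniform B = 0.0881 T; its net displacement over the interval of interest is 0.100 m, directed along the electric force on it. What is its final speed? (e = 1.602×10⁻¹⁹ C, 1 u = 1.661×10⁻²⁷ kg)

v_f ≈ 6.15×10⁴ m/s

B does no work; ΔKE = |q|E d.
½mv_f² = ½mv₀² + |q|Ed = ½(3.322×10⁻²⁷)(5.06×10⁴)² + (1.602×10⁻¹⁹)(127)(0.100) ≈ 4.253×10⁻¹⁸ J + 2.035×10⁻¹⁸ J ≈ 6.287×10⁻¹⁸ J.
v_f = √(2·6.287×10⁻¹⁸/3.322×10⁻²⁷) ≈ 6.15×10⁴ m/s.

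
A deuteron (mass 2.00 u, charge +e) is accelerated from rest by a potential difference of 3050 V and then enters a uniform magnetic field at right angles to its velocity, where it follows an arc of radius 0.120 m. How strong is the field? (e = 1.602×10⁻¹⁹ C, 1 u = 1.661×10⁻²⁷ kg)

v = √(2|q|V/m) = √(2·1.602×10⁻¹⁹·3050/3.322×10⁻²⁷) ≈ 5.424×10⁵ m/s.
B = mv/(|q|r) = (3.322×10⁻²⁷)(5.424×10⁵)/((1.602×10⁻¹⁹)(0.120)) ≈ 0.0937 T.

B ≈ 0.0937 T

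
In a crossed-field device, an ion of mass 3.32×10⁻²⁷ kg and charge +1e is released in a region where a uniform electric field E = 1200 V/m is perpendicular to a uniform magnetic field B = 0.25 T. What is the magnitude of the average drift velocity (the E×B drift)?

v_d ≈ 4800 m/s

The E×B drift speed is v_d = E/B.
v_d = 1200/0.25 = 4800 m/s.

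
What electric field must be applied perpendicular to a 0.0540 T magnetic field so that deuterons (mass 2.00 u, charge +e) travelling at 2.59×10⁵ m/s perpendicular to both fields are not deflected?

For straight-line motion qE = qvB, so E = vB.
E = 2.59×10⁵ × 0.0540 = 1.40×10⁴ V/m.

E = 1.40×10⁴ V/m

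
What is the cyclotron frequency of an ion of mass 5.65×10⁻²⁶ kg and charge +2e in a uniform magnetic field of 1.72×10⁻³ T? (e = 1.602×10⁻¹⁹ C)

f ≈ 1550 Hz

f = |q|B/(2πm).
f = (3.204×10⁻¹⁹)(1.72×10⁻³)/(2π·5.65×10⁻²⁶) ≈ 1550 Hz.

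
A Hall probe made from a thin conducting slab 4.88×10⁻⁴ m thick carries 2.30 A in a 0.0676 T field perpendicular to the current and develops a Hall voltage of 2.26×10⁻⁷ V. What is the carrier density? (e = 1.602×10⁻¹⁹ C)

From V_H = IB/(n e t), n = IB/(V_H e t).
n = (2.30)(0.0676)/((2.26×10⁻⁷)(1.602×10⁻¹⁹)(4.88×10⁻⁴)) ≈ 8.80×10²⁷ m⁻³.

n ≈ 8.80×10²⁷ m⁻³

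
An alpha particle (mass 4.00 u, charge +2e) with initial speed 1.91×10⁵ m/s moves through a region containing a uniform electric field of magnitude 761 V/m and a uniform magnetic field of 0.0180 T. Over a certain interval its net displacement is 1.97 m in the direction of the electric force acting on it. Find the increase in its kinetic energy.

The magnetic force is always ⟂ v and does no work; only the electric force changes KE.
ΔKE = F_E · d = |q|E d = (3.204×10⁻¹⁹)(761)(1.97) ≈ 4.80×10⁻¹⁶ J.

ΔKE ≈ 4.80×10⁻¹⁶ J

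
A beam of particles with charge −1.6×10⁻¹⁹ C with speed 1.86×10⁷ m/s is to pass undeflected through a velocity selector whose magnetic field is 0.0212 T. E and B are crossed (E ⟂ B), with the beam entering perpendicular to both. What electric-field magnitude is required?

For straight-line motion qE = qvB, so E = vB.
E = 1.86×10⁷ × 0.0212 = 3.94×10⁵ V/m.

E = 3.94×10⁵ V/m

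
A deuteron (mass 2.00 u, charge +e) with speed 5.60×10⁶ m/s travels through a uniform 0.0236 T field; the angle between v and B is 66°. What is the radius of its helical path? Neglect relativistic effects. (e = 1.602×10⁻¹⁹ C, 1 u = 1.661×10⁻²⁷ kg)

v⊥ = v sinθ = 5.60×10⁶·sin66° ≈ 5.116×10⁶ m/s.
r = m v⊥/(|q|B) = (3.322×10⁻²⁷)(5.116×10⁶)/((1.602×10⁻¹⁹)(0.0236)) ≈ 4.50 m.

r ≈ 4.50 m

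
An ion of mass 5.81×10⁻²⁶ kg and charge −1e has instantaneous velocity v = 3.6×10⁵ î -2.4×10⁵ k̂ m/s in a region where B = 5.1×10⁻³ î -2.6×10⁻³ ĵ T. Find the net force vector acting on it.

v×B = (-624, -1220, -936) N/C.
F = q v×B = (−1.602×10⁻¹⁹ C)·(-624, -1220, -936) = (1.00×10⁻¹⁶, 1.96×10⁻¹⁶, 1.50×10⁻¹⁶) N.

F ≈ (1.00×10⁻¹⁶, 1.96×10⁻¹⁶, 1.50×10⁻¹⁶) N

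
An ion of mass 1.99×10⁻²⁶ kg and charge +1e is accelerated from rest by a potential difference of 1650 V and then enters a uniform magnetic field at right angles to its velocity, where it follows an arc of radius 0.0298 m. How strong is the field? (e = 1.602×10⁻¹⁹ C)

B ≈ 0.679 T

v = √(2|q|V/m) = √(2·1.602×10⁻¹⁹·1650/1.99×10⁻²⁶) ≈ 1.630×10⁵ m/s.
B = mv/(|q|r) = (1.99×10⁻²⁶)(1.630×10⁵)/((1.602×10⁻¹⁹)(0.0298)) ≈ 0.679 T.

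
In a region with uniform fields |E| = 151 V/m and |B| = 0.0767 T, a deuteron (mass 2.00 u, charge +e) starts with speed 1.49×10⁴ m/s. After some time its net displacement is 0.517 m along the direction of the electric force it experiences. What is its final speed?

v_f ≈ 8.80×10⁴ m/s

B does no work; ΔKE = |q|E d.
½mv_f² = ½mv₀² + |q|Ed = ½(3.322×10⁻²⁷)(1.49×10⁴)² + (1.602×10⁻¹⁹)(151)(0.517) ≈ 3.688×10⁻¹⁹ J + 1.251×10⁻¹⁷ J ≈ 1.288×10⁻¹⁷ J.
v_f = √(2·1.288×10⁻¹⁷/3.322×10⁻²⁷) ≈ 8.80×10⁴ m/s.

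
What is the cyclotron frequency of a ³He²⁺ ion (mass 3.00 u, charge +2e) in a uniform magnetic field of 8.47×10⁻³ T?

f = |q|B/(2πm).
f = (3.204×10⁻¹⁹)(8.47×10⁻³)/(2π·4.983×10⁻²⁷) ≈ 8.67×10⁴ Hz.

f ≈ 8.67×10⁴ Hz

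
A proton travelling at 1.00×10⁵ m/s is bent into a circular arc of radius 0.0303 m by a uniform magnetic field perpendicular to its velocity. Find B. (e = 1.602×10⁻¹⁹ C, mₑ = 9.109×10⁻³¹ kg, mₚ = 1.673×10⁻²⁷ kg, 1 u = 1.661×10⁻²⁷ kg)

From |q|vB = mv²/r, B = mv/(|q|r).
B = (1.673×10⁻²⁷)(1.00×10⁵)/((1.602×10⁻¹⁹)(0.0303)) ≈ 0.0345 T.

B ≈ 0.0345 T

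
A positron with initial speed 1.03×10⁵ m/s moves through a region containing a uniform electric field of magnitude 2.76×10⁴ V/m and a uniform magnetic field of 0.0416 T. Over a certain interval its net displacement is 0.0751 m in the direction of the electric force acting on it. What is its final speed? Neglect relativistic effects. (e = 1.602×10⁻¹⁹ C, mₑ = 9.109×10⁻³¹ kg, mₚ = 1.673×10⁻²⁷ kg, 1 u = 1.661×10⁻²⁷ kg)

v_f ≈ 2.70×10⁷ m/s

B does no work; ΔKE = |q|E d.
½mv_f² = ½mv₀² + |q|Ed = ½(9.109×10⁻³¹)(1.03×10⁵)² + (1.602×10⁻¹⁹)(2.76×10⁴)(0.0751) ≈ 4.832×10⁻²¹ J + 3.321×10⁻¹⁶ J ≈ 3.321×10⁻¹⁶ J.
v_f = √(2·3.321×10⁻¹⁶/9.109×10⁻³¹) ≈ 2.70×10⁷ m/s.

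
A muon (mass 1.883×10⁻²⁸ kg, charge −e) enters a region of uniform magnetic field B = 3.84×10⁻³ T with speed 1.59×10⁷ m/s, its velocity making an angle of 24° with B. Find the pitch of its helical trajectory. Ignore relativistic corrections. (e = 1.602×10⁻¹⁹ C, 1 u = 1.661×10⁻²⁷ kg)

p ≈ 27.9 m

v∥ = v cosθ = 1.59×10⁷·cos24° ≈ 1.453×10⁷ m/s.
T = 2πm/(|q|B) = 2π(1.883×10⁻²⁸)/((1.602×10⁻¹⁹)(3.84×10⁻³)) ≈ 1.923×10⁻⁶ s.
pitch = v∥ T = (1.453×10⁷)(1.923×10⁻⁶) ≈ 27.9 m.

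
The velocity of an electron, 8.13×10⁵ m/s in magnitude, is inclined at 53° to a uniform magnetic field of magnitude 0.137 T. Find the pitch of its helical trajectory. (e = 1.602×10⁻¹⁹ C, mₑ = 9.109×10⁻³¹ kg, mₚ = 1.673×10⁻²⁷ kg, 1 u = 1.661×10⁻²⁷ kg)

v∥ = v cosθ = 8.13×10⁵·cos53° ≈ 4.893×10⁵ m/s.
T = 2πm/(|q|B) = 2π(9.109×10⁻³¹)/((1.602×10⁻¹⁹)(0.137)) ≈ 2.608×10⁻¹⁰ s.
pitch = v∥ T = (4.893×10⁵)(2.608×10⁻¹⁰) ≈ 1.28×10⁻⁴ m.

p ≈ 1.28×10⁻⁴ m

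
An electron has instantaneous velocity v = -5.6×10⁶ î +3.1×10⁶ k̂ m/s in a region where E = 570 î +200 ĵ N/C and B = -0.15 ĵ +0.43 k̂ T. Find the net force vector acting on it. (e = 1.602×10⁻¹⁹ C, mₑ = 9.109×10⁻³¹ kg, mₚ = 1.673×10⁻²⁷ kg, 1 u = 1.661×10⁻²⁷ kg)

v×B = (4.65×10⁵, 2.41×10⁶, 8.40×10⁵) N/C.
E + v×B = (4.66×10⁵, 2.41×10⁶, 8.40×10⁵) N/C.
F = q(E + v×B) = (−1.602×10⁻¹⁹ C)·(4.66×10⁵, 2.41×10⁶, 8.40×10⁵) = (-7.46×10⁻¹⁴, -3.86×10⁻¹³, -1.35×10⁻¹³) N.

F ≈ (-7.46×10⁻¹⁴, -3.86×10⁻¹³, -1.35×10⁻¹³) N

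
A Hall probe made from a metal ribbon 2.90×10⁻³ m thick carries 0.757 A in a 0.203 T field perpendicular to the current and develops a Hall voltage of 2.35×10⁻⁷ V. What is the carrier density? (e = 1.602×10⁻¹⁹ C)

n ≈ 1.41×10²⁷ m⁻³

From V_H = IB/(n e t), n = IB/(V_H e t).
n = (0.757)(0.203)/((2.35×10⁻⁷)(1.602×10⁻¹⁹)(2.90×10⁻³)) ≈ 1.41×10²⁷ m⁻³.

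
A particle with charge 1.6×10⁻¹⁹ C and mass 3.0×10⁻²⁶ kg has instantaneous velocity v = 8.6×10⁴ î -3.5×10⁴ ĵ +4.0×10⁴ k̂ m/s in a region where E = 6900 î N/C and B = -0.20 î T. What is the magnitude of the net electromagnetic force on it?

v×B = (0, -8000, -7000) N/C.
E + v×B = (6900, -8000, -7000) N/C.
F = q(E + v×B) = (1.6×10⁻¹⁹ C)·(6900, -8000, -7000) = (1.10×10⁻¹⁵, -1.28×10⁻¹⁵, -1.12×10⁻¹⁵) N.
|F| = 2.03×10⁻¹⁵ N.

|F| ≈ 2.03×10⁻¹⁵ N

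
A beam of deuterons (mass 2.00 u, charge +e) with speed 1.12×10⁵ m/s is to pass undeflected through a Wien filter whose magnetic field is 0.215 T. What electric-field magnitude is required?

E = 2.41×10⁴ V/m

For straight-line motion qE = qvB, so E = vB.
E = 1.12×10⁵ × 0.215 = 2.41×10⁴ V/m.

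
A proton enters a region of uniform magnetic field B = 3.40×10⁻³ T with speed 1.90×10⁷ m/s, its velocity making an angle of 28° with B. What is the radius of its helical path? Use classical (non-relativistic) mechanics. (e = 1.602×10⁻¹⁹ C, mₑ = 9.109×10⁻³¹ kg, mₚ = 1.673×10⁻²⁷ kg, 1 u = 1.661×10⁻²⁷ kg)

r ≈ 27.4 m

v⊥ = v sinθ = 1.90×10⁷·sin28° ≈ 8.920×10⁶ m/s.
r = m v⊥/(|q|B) = (1.673×10⁻²⁷)(8.920×10⁶)/((1.602×10⁻¹⁹)(3.40×10⁻³)) ≈ 27.4 m.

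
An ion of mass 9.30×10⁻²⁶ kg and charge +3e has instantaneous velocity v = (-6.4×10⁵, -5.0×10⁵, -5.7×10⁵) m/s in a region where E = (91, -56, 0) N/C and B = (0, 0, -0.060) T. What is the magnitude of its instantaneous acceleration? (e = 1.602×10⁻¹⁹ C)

v×B = (3.00×10⁴, -3.84×10⁴, 0) N/C.
E + v×B = (3.01×10⁴, -3.85×10⁴, 0) N/C.
F = q(E + v×B) = (4.806×10⁻¹⁹ C)·(3.01×10⁴, -3.85×10⁴, 0) = (1.45×10⁻¹⁴, -1.85×10⁻¹⁴, 0) N.
|a| = |F|/m = 2.347×10⁻¹⁴/9.30×10⁻²⁶ ≈ 2.52×10¹¹ m/s².

|a| ≈ 2.52×10¹¹ m/s²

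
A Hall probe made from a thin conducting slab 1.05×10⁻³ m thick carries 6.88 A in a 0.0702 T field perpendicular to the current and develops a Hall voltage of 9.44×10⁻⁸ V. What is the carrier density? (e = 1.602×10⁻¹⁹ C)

From V_H = IB/(n e t), n = IB/(V_H e t).
n = (6.88)(0.0702)/((9.44×10⁻⁸)(1.602×10⁻¹⁹)(1.05×10⁻³)) ≈ 3.04×10²⁸ m⁻³.

n ≈ 3.04×10²⁸ m⁻³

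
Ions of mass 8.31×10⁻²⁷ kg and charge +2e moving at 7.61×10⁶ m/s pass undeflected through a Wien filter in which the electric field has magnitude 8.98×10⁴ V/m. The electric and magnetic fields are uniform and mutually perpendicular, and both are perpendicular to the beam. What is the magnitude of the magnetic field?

Balance of forces in the selector: qE = qvB ⇒ B = E/v.
B = 8.98×10⁴/7.61×10⁶ = 0.0118 T.

B = 0.0118 T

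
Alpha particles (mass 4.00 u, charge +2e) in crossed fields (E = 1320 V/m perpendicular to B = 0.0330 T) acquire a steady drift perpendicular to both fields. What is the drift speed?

The steady drift has the magnetic force balancing the electric force, so v_d = E/B.
v_d = 1320/0.0330 = 4.00×10⁴ m/s.

v_d ≈ 4.00×10⁴ m/s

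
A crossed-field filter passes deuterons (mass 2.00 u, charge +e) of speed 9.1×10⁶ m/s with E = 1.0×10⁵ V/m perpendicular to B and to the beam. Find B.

Balance of forces in the selector: qE = qvB ⇒ B = E/v.
B = 1.0×10⁵/9.1×10⁶ = 0.011 T.

B = 0.011 T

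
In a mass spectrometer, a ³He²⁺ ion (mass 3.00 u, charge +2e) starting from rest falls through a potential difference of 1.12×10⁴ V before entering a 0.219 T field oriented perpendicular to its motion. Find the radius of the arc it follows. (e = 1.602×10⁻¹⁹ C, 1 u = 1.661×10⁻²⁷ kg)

r ≈ 0.0852 m

Acceleration: |q|V = ½mv² ⇒ v = √(2|q|V/m) = √(2·3.204×10⁻¹⁹·1.12×10⁴/4.983×10⁻²⁷) ≈ 1.200×10⁶ m/s.
In the field: r = mv/(|q|B) = (4.983×10⁻²⁷)(1.200×10⁶)/((3.204×10⁻¹⁹)(0.219)) ≈ 0.0852 m.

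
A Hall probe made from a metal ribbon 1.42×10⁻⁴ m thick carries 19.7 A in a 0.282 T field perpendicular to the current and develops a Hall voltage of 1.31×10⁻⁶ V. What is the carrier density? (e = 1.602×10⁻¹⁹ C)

From V_H = IB/(n e t), n = IB/(V_H e t).
n = (19.7)(0.282)/((1.31×10⁻⁶)(1.602×10⁻¹⁹)(1.42×10⁻⁴)) ≈ 1.86×10²⁹ m⁻³.

n ≈ 1.86×10²⁹ m⁻³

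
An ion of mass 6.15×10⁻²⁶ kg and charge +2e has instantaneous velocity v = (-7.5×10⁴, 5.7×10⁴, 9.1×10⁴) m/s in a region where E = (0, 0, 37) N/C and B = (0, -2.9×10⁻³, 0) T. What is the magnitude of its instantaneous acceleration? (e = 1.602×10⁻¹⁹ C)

v×B = (264, 0, 217) N/C.
E + v×B = (264, 0, 254) N/C.
F = q(E + v×B) = (3.204×10⁻¹⁹ C)·(264, 0, 254) = (8.46×10⁻¹⁷, 0, 8.15×10⁻¹⁷) N.
|a| = |F|/m = 1.175×10⁻¹⁶/6.15×10⁻²⁶ ≈ 1.91×10⁹ m/s².

|a| ≈ 1.91×10⁹ m/s²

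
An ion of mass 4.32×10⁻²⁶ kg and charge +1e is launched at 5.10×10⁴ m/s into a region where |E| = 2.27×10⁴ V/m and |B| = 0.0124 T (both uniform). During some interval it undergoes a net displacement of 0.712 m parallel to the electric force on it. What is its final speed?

v_f ≈ 3.50×10⁵ m/s

B does no work; ΔKE = |q|E d.
½mv_f² = ½mv₀² + |q|Ed = ½(4.32×10⁻²⁶)(5.10×10⁴)² + (1.602×10⁻¹⁹)(2.27×10⁴)(0.712) ≈ 5.618×10⁻¹⁷ J + 2.589×10⁻¹⁵ J ≈ 2.645×10⁻¹⁵ J.
v_f = √(2·2.645×10⁻¹⁵/4.32×10⁻²⁶) ≈ 3.50×10⁵ m/s.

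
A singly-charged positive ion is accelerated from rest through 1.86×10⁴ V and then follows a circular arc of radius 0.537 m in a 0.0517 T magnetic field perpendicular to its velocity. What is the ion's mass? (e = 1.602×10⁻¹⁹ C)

Combine |q|V = ½mv² and r = mv/(|q|B): eliminate v to get m = qB²r²/(2V).
m = (1.602×10⁻¹⁹)(0.0517)²(0.537)²/(2·1.86×10⁴) ≈ 3.32×10⁻²⁷ kg.

m ≈ 3.32×10⁻²⁷ kg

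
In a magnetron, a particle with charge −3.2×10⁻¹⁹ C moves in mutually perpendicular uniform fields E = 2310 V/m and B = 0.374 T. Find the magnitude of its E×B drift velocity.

In crossed fields the guiding centre drifts at v_d = |E×B|/B² = E/B, independent of charge and mass.
v_d = 2310/0.374 = 6180 m/s.

v_d ≈ 6180 m/s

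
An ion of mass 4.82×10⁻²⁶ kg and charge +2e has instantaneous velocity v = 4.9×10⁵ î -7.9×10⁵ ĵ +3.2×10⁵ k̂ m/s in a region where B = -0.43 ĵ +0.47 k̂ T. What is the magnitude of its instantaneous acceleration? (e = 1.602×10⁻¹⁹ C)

v×B = (-2.34×10⁵, -2.30×10⁵, -2.11×10⁵) N/C.
F = q v×B = (3.204×10⁻¹⁹ C)·(-2.34×10⁵, -2.30×10⁵, -2.11×10⁵) = (-7.49×10⁻¹⁴, -7.38×10⁻¹⁴, -6.75×10⁻¹⁴) N.
|a| = |F|/m = 1.249×10⁻¹³/4.82×10⁻²⁶ ≈ 2.59×10¹² m/s².

|a| ≈ 2.59×10¹² m/s²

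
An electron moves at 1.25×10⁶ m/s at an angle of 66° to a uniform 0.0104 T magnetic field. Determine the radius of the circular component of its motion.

v⊥ = v sinθ = 1.25×10⁶·sin66° ≈ 1.142×10⁶ m/s.
r = m v⊥/(|q|B) = (9.109×10⁻³¹)(1.142×10⁶)/((1.602×10⁻¹⁹)(0.0104)) ≈ 6.24×10⁻⁴ m.

r ≈ 6.24×10⁻⁴ m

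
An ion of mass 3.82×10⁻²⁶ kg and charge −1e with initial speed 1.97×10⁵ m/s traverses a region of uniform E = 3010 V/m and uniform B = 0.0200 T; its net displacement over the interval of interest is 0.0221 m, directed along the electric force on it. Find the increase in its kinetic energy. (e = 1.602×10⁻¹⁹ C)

The magnetic force is always ⟂ v and does no work; only the electric force changes KE.
ΔKE = F_E · d = |q|E d = (1.602×10⁻¹⁹)(3010)(0.0221) ≈ 1.07×10⁻¹⁷ J.

ΔKE ≈ 1.07×10⁻¹⁷ J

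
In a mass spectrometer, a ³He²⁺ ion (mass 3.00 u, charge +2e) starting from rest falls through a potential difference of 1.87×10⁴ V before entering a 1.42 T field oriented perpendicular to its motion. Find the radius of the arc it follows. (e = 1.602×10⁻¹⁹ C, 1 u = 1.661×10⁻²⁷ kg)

r ≈ 0.0170 m

Acceleration: |q|V = ½mv² ⇒ v = √(2|q|V/m) = √(2·3.204×10⁻¹⁹·1.87×10⁴/4.983×10⁻²⁷) ≈ 1.551×10⁶ m/s.
In the field: r = mv/(|q|B) = (4.983×10⁻²⁷)(1.551×10⁶)/((3.204×10⁻¹⁹)(1.42)) ≈ 0.0170 m.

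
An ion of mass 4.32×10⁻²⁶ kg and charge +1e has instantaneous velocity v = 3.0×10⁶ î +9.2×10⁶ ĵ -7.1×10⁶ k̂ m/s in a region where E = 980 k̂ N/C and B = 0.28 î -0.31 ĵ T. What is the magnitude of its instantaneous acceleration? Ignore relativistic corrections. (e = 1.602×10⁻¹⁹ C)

v×B = (-2.20×10⁶, -1.99×10⁶, -3.51×10⁶) N/C.
E + v×B = (-2.20×10⁶, -1.99×10⁶, -3.51×10⁶) N/C.
F = q(E + v×B) = (1.602×10⁻¹⁹ C)·(-2.20×10⁶, -1.99×10⁶, -3.51×10⁶) = (-3.53×10⁻¹³, -3.18×10⁻¹³, -5.62×10⁻¹³) N.
|a| = |F|/m = 7.356×10⁻¹³/4.32×10⁻²⁶ ≈ 1.70×10¹³ m/s².

|a| ≈ 1.70×10¹³ m/s²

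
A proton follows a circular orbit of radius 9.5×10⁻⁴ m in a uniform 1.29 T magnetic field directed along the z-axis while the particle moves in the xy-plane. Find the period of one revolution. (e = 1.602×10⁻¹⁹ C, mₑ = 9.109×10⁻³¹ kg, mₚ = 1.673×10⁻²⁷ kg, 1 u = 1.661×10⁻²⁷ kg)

T ≈ 5.09×10⁻⁸ s

The cyclotron period depends only on m, q, B: T = 2πm/(|q|B).
T = 2π(1.673×10⁻²⁷)/((1.602×10⁻¹⁹)(1.29)) ≈ 5.09×10⁻⁸ s.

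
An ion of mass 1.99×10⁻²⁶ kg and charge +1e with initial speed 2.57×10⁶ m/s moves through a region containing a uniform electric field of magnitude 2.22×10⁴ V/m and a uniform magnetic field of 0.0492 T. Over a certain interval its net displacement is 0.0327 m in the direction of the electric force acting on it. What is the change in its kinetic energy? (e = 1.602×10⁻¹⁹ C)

The magnetic force is always ⟂ v and does no work; only the electric force changes KE.
ΔKE = F_E · d = |q|E d = (1.602×10⁻¹⁹)(2.22×10⁴)(0.0327) ≈ 1.16×10⁻¹⁶ J.

ΔKE ≈ 1.16×10⁻¹⁶ J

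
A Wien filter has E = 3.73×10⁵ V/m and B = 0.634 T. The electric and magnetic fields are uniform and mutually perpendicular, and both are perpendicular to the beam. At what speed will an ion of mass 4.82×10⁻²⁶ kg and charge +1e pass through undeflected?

For undeflected motion the electric and magnetic forces balance: qE = qvB.
v = E/B = 3.73×10⁵/0.634 = 5.88×10⁵ m/s.
The result is independent of the particle's charge and mass.

v = 5.88×10⁵ m/s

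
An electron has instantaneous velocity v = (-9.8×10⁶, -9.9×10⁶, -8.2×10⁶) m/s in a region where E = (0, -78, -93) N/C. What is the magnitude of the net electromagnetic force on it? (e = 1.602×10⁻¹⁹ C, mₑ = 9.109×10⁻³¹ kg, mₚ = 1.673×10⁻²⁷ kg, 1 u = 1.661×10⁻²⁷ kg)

|F| ≈ 1.94×10⁻¹⁷ N

Only an electric field acts, so F = qE = (−1.602×10⁻¹⁹ C)·(0, -78.0, -93.0) = (0, 1.25×10⁻¹⁷, 1.49×10⁻¹⁷) N.
|F| = 1.94×10⁻¹⁷ N.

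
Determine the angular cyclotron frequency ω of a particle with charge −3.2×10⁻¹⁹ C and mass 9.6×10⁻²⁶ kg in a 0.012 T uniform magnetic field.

ω ≈ 4.0×10⁴ rad/s

ω = |q|B/m.
ω = (3.2×10⁻¹⁹)(0.012)/9.6×10⁻²⁶ ≈ 4.0×10⁴ rad/s.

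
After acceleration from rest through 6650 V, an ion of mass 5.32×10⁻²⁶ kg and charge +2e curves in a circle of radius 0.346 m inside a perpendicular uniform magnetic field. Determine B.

B ≈ 0.136 T

v = √(2|q|V/m) = √(2·3.204×10⁻¹⁹·6650/5.32×10⁻²⁶) ≈ 2.830×10⁵ m/s.
B = mv/(|q|r) = (5.32×10⁻²⁶)(2.830×10⁵)/((3.204×10⁻¹⁹)(0.346)) ≈ 0.136 T.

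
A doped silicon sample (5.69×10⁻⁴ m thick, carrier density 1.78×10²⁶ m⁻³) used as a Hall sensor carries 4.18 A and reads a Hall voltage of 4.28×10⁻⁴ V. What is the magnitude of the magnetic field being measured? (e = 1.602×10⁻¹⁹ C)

B ≈ 1.66 T

From V_H = IB/(n e t), B = V_H n e t / I.
B = (4.28×10⁻⁴)(1.78×10²⁶)(1.602×10⁻¹⁹)(5.69×10⁻⁴)/4.18 ≈ 1.66 T.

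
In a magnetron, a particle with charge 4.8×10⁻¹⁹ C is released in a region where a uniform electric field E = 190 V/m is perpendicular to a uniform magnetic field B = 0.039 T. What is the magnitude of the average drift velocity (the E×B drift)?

v_d ≈ 4900 m/s

The E×B drift speed is v_d = E/B.
v_d = 190/0.039 = 4900 m/s.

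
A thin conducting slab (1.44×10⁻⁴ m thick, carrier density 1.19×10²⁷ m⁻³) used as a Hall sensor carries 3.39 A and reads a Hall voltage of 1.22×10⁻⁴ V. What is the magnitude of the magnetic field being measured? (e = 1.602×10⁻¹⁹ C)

B ≈ 0.988 T

From V_H = IB/(n e t), B = V_H n e t / I.
B = (1.22×10⁻⁴)(1.19×10²⁷)(1.602×10⁻¹⁹)(1.44×10⁻⁴)/3.39 ≈ 0.988 T.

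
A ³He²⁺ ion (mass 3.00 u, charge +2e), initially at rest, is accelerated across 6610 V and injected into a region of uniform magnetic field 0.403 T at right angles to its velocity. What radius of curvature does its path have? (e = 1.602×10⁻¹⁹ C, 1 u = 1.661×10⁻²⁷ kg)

Acceleration: |q|V = ½mv² ⇒ v = √(2|q|V/m) = √(2·3.204×10⁻¹⁹·6610/4.983×10⁻²⁷) ≈ 9.220×10⁵ m/s.
In the field: r = mv/(|q|B) = (4.983×10⁻²⁷)(9.220×10⁵)/((3.204×10⁻¹⁹)(0.403)) ≈ 0.0356 m.

r ≈ 0.0356 m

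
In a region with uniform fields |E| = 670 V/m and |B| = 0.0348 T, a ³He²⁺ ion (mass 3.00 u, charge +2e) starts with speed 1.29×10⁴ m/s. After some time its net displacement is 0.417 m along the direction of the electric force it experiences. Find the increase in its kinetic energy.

The magnetic force is always ⟂ v and does no work; only the electric force changes KE.
ΔKE = F_E · d = |q|E d = (3.204×10⁻¹⁹)(670)(0.417) ≈ 8.95×10⁻¹⁷ J.

ΔKE ≈ 8.95×10⁻¹⁷ J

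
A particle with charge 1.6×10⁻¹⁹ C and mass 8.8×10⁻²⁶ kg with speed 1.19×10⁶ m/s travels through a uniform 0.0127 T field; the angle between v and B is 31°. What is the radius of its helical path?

r ≈ 26.5 m

v⊥ = v sinθ = 1.19×10⁶·sin31° ≈ 6.129×10⁵ m/s.
r = m v⊥/(|q|B) = (8.8×10⁻²⁶)(6.129×10⁵)/((1.6×10⁻¹⁹)(0.0127)) ≈ 26.5 m.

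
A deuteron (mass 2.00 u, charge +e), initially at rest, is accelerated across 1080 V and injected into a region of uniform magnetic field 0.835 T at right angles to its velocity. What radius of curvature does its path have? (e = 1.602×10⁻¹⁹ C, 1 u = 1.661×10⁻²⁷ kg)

r ≈ 8.02×10⁻³ m

Acceleration: |q|V = ½mv² ⇒ v = √(2|q|V/m) = √(2·1.602×10⁻¹⁹·1080/3.322×10⁻²⁷) ≈ 3.227×10⁵ m/s.
In the field: r = mv/(|q|B) = (3.322×10⁻²⁷)(3.227×10⁵)/((1.602×10⁻¹⁹)(0.835)) ≈ 8.02×10⁻³ m.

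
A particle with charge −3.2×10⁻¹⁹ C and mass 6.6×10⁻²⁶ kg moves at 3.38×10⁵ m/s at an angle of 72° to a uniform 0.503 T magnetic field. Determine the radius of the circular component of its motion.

r ≈ 0.132 m

v⊥ = v sinθ = 3.38×10⁵·sin72° ≈ 3.215×10⁵ m/s.
r = m v⊥/(|q|B) = (6.6×10⁻²⁶)(3.215×10⁵)/((3.2×10⁻¹⁹)(0.503)) ≈ 0.132 m.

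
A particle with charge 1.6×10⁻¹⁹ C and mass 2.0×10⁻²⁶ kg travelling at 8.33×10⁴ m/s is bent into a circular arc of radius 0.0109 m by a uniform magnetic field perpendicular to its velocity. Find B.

B ≈ 0.955 T

From |q|vB = mv²/r, B = mv/(|q|r).
B = (2.0×10⁻²⁶)(8.33×10⁴)/((1.6×10⁻¹⁹)(0.0109)) ≈ 0.955 T.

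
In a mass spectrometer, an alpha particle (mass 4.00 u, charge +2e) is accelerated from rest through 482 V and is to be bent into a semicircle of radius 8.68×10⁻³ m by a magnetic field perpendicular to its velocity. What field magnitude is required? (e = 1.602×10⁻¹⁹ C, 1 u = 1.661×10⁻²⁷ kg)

v = √(2|q|V/m) = √(2·3.204×10⁻¹⁹·482/6.644×10⁻²⁷) ≈ 2.156×10⁵ m/s.
B = mv/(|q|r) = (6.644×10⁻²⁷)(2.156×10⁵)/((3.204×10⁻¹⁹)(8.68×10⁻³)) ≈ 0.515 T.

B ≈ 0.515 T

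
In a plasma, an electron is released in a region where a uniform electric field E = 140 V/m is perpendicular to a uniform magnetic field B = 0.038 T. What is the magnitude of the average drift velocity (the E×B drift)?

In crossed fields the guiding centre drifts at v_d = |E×B|/B² = E/B, independent of charge and mass.
v_d = 140/0.038 = 3700 m/s.

v_d ≈ 3700 m/s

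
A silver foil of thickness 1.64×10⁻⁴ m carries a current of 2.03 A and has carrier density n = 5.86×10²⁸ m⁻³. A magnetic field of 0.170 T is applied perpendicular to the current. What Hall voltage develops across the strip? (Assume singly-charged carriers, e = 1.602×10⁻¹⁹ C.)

V_H ≈ 2.24×10⁻⁷ V

V_H = IB/(n e t).
V_H = (2.03)(0.170)/((5.86×10²⁸)(1.602×10⁻¹⁹)(1.64×10⁻⁴)) ≈ 2.24×10⁻⁷ V.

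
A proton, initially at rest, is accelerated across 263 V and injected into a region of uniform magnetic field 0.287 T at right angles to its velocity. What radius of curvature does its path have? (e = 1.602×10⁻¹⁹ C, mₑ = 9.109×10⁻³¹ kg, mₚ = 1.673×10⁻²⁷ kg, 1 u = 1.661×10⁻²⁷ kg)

r ≈ 8.17×10⁻³ m

Acceleration: |q|V = ½mv² ⇒ v = √(2|q|V/m) = √(2·1.602×10⁻¹⁹·263/1.673×10⁻²⁷) ≈ 2.244×10⁵ m/s.
In the field: r = mv/(|q|B) = (1.673×10⁻²⁷)(2.244×10⁵)/((1.602×10⁻¹⁹)(0.287)) ≈ 8.17×10⁻³ m.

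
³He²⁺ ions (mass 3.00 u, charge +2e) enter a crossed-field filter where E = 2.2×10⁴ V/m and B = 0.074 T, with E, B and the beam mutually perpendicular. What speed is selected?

For undeflected motion the electric and magnetic forces balance: qE = qvB.
v = E/B = 2.2×10⁴/0.074 = 3.0×10⁵ m/s.

v = 3.0×10⁵ m/s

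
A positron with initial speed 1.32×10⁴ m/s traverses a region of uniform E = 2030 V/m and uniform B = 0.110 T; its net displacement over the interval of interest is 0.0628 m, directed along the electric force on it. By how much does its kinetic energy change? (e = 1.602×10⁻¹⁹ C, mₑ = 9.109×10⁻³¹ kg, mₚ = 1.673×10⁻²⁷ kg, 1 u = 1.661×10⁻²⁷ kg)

ΔKE ≈ 2.04×10⁻¹⁷ J

The magnetic force is always ⟂ v and does no work; only the electric force changes KE.
ΔKE = F_E · d = |q|E d = (1.602×10⁻¹⁹)(2030)(0.0628) ≈ 2.04×10⁻¹⁷ J.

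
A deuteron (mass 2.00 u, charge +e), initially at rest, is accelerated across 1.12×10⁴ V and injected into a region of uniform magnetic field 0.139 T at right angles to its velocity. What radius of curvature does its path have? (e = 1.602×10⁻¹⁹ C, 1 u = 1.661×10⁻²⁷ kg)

r ≈ 0.155 m

Acceleration: |q|V = ½mv² ⇒ v = √(2|q|V/m) = √(2·1.602×10⁻¹⁹·1.12×10⁴/3.322×10⁻²⁷) ≈ 1.039×10⁶ m/s.
In the field: r = mv/(|q|B) = (3.322×10⁻²⁷)(1.039×10⁶)/((1.602×10⁻¹⁹)(0.139)) ≈ 0.155 m.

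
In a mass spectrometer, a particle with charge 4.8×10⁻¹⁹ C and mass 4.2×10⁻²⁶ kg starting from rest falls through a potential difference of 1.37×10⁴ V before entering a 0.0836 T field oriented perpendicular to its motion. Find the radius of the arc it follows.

Acceleration: |q|V = ½mv² ⇒ v = √(2|q|V/m) = √(2·4.8×10⁻¹⁹·1.37×10⁴/4.2×10⁻²⁶) ≈ 5.596×10⁵ m/s.
In the field: r = mv/(|q|B) = (4.2×10⁻²⁶)(5.596×10⁵)/((4.8×10⁻¹⁹)(0.0836)) ≈ 0.586 m.

r ≈ 0.586 m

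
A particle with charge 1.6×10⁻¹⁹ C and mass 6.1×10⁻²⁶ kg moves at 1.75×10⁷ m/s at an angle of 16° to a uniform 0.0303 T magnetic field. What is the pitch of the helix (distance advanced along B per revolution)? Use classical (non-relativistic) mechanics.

p ≈ 1330 m

v∥ = v cosθ = 1.75×10⁷·cos16° ≈ 1.682×10⁷ m/s.
T = 2πm/(|q|B) = 2π(6.1×10⁻²⁶)/((1.6×10⁻¹⁹)(0.0303)) ≈ 7.906×10⁻⁵ s.
pitch = v∥ T = (1.682×10⁷)(7.906×10⁻⁵) ≈ 1330 m.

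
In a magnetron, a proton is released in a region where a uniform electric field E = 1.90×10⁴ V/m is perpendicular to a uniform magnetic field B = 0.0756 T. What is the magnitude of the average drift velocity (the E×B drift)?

v_d ≈ 2.51×10⁵ m/s

The steady drift has the magnetic force balancing the electric force, so v_d = E/B.
v_d = 1.90×10⁴/0.0756 = 2.51×10⁵ m/s.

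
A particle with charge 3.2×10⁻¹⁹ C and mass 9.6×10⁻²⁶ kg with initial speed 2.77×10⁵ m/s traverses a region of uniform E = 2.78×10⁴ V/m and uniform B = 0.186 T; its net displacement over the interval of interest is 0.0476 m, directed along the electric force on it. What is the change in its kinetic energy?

The magnetic force is always ⟂ v and does no work; only the electric force changes KE.
ΔKE = F_E · d = |q|E d = (3.2×10⁻¹⁹)(2.78×10⁴)(0.0476) ≈ 4.23×10⁻¹⁶ J.

ΔKE ≈ 4.23×10⁻¹⁶ J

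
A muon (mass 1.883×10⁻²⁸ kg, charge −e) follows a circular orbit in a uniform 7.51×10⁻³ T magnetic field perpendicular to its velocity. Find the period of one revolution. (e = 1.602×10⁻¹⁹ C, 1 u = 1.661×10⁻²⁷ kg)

T ≈ 9.83×10⁻⁷ s

The cyclotron period depends only on m, q, B: T = 2πm/(|q|B).
T = 2π(1.883×10⁻²⁸)/((1.602×10⁻¹⁹)(7.51×10⁻³)) ≈ 9.83×10⁻⁷ s.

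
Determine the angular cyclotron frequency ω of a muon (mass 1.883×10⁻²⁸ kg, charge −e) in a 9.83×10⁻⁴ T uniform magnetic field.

ω = |q|B/m.
ω = (1.602×10⁻¹⁹)(9.83×10⁻⁴)/1.883×10⁻²⁸ ≈ 8.36×10⁵ rad/s.

ω ≈ 8.36×10⁵ rad/s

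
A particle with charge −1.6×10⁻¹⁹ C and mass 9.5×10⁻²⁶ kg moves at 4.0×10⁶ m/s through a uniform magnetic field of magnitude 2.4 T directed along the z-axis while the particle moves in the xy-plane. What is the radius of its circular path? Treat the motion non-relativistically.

r ≈ 0.99 m

The magnetic force provides the centripetal force: |q|vB = mv²/r.
r = mv/(|q|B) = (9.5×10⁻²⁶)(4.0×10⁶)/((1.6×10⁻¹⁹)(2.4)) ≈ 0.99 m.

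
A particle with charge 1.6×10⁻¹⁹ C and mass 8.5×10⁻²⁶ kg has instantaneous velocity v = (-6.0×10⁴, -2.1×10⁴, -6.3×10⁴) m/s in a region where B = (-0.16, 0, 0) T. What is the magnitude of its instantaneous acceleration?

|a| ≈ 2.00×10¹⁰ m/s²

v×B = (0, 1.01×10⁴, -3360) N/C.
F = q v×B = (1.6×10⁻¹⁹ C)·(0, 1.01×10⁴, -3360) = (0, 1.61×10⁻¹⁵, -5.38×10⁻¹⁶) N.
|a| = |F|/m = 1.700×10⁻¹⁵/8.5×10⁻²⁶ ≈ 2.00×10¹⁰ m/s².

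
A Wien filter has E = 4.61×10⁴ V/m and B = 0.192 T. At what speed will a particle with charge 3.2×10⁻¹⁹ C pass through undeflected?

Straight-line motion ⇒ electric and magnetic forces cancel, so E = vB.
v = E/B = 4.61×10⁴/0.192 = 2.40×10⁵ m/s.
The result is independent of the particle's charge and mass.

v = 2.40×10⁵ m/s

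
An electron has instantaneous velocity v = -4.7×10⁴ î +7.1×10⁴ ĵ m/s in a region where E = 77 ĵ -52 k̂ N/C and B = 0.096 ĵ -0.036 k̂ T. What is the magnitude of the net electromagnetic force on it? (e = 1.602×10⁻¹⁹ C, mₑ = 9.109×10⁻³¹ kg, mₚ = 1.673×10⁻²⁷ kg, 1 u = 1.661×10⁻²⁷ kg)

v×B = (-2560, -1690, -4510) N/C.
E + v×B = (-2560, -1610, -4560) N/C.
F = q(E + v×B) = (−1.602×10⁻¹⁹ C)·(-2560, -1610, -4560) = (4.09×10⁻¹⁶, 2.59×10⁻¹⁶, 7.31×10⁻¹⁶) N.
|F| = 8.77×10⁻¹⁶ N.

|F| ≈ 8.77×10⁻¹⁶ N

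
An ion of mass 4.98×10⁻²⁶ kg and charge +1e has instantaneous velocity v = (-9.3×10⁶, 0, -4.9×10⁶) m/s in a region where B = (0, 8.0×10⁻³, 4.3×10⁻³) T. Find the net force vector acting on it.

F ≈ (6.28×10⁻¹⁵, 6.41×10⁻¹⁵, -1.19×10⁻¹⁴) N

v×B = (3.92×10⁴, 4.00×10⁴, -7.44×10⁴) N/C.
F = q v×B = (1.602×10⁻¹⁹ C)·(3.92×10⁴, 4.00×10⁴, -7.44×10⁴) = (6.28×10⁻¹⁵, 6.41×10⁻¹⁵, -1.19×10⁻¹⁴) N.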